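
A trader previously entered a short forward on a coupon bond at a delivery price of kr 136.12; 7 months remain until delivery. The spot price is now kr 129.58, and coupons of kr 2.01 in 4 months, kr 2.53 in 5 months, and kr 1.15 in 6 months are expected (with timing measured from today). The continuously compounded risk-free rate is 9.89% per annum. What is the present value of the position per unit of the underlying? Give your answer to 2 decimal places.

kr 4.38

PV(remaining coupons) I = 2.01·e^(−0.0989·4/12) + 2.53·e^(−0.0989·5/12) + 1.15·e^(−0.0989·6/12) = 5.4672
Current forward F = (S − I)·e^(rT) = (129.58 − 5.4672)·e^(0.0989·7/12) = 124.1128 × 1.059388 = 131.4836
Value (long) = (F − K)·e^(−rT) = (131.4836 − 136.12) × 0.943941 = -4.3765
Short position value = −(long value) = kr 4.38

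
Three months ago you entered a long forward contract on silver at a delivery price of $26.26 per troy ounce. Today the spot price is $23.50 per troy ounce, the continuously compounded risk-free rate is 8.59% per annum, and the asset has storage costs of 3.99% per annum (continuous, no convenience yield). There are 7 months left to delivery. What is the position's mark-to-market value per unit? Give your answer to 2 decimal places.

-$0.92 per troy ounce

Current fair forward for the remaining 7 months: F = S·e^((r + u)·T), (r + u) = 0.0859 + 0.0399 = 0.1258
F = 23.50 · e^(0.1258 × 7/12) = 23.50 × 1.076143 = 25.2894
Value of long forward = (F − K)·e^(−rT) = (25.2894 − 26.26) · e^(−0.0859·7/12)
= -0.9706 × 0.951126 = -0.92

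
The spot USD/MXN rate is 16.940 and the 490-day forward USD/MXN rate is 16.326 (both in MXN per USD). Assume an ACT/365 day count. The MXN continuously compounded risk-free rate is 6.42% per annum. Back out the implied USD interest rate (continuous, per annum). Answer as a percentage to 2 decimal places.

F = S·e^((r_MXN − r_USD)T) ⇒ r_USD = r_MXN − ln(F/S)/T
ln(16.326/16.940) = -0.036919; /(490/365) = -0.027501
r_USD = 0.0642 + 0.027501 = 0.091701
r_USD = 9.17%

9.17%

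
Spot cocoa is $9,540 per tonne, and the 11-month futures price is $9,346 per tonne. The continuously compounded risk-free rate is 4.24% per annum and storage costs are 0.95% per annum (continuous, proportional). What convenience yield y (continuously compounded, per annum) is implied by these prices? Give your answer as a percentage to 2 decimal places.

F = S·e^((r+u−y)T) ⇒ (r+u−y) = ln(F/S)/T
ln(9346/9540) = -0.020545; /T ⇒ -0.022413
y = r + u − ln(F/S)/T = 0.0424 + 0.0095 + 0.022413 = 0.074313
y = 7.43%

7.43%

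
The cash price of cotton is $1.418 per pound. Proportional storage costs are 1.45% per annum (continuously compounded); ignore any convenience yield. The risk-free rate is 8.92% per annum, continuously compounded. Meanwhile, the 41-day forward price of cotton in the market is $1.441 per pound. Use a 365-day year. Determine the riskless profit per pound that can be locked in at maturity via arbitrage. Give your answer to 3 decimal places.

Fair forward: F* = S·e^(carry·T), with carry = (r + u) = 0.0892 + 0.0145 = 0.1037
F* = 1.418 · e^(0.1037 × 41/365) = 1.418 · e^0.011648 = 1.418 × 1.011716 = $1.4346
Market $1.441 > fair $1.4346: forward overpriced → cash-and-carry (buy spot, short the forward).
At maturity, profit = |F_mkt − F*| = |1.441 − 1.4346| = $0.006 per pound

$0.006 per pound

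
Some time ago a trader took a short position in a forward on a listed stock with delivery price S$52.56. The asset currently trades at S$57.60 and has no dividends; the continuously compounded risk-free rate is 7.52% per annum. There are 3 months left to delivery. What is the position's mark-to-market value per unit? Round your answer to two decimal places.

Current fair forward for the remaining 3 months: F = S·e^(r·T), r = 0.0752
F = 57.60 · e^(0.0752 × 3/12) = 57.60 × 1.018978 = 58.6931
Value of long forward = (F − K)·e^(−rT) = (58.6931 − 52.56) · e^(−0.0752·3/12)
= 6.1331 × 0.981376 = 6.02
Short position value = −(long value) = -S$6.02

-S$6.02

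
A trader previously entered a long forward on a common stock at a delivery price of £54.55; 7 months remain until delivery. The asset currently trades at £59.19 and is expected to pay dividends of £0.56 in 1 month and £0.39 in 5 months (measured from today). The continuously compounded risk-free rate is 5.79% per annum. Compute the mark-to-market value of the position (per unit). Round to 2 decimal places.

£5.51

PV(remaining dividends) I = 0.56·e^(−0.0579·1/12) + 0.39·e^(−0.0579·5/12) = 0.9380
Current forward F = (S − I)·e^(rT) = (59.19 − 0.9380)·e^(0.0579·7/12) = 58.2520 × 1.034352 = 60.2531
Value (long) = (F − K)·e^(−rT) = (60.2531 − 54.55) × 0.966789 = 5.5137
Value = £5.51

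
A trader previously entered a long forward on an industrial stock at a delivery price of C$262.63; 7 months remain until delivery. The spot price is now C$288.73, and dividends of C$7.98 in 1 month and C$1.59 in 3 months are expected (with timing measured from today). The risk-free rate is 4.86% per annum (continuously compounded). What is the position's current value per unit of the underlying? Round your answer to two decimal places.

C$23.92

PV(remaining dividends) I = 7.98·e^(−0.0486·1/12) + 1.59·e^(−0.0486·3/12) = 9.5185
Current forward F = (S − I)·e^(rT) = (288.73 − 9.5185)·e^(0.0486·7/12) = 279.2115 × 1.028756 = 287.2405
Value (long) = (F − K)·e^(−rT) = (287.2405 − 262.63) × 0.972048 = 23.9226
Value = C$23.92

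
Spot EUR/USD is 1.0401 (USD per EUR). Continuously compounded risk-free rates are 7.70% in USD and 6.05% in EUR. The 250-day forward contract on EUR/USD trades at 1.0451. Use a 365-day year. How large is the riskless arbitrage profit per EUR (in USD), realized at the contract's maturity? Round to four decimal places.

Fair forward: F* = S·e^(carry·T), with carry = (r_USD − r_EUR) = 0.0770 − 0.0605 = 0.0165
F* = 1.0401 · e^(0.0165 × 250/365) = 1.0401 · e^0.011301 = 1.0401 × 1.011365 = 1.0519
Market 1.0451 < fair 1.0519: forward underpriced → reverse cash-and-carry (short spot, go long the forward).
At maturity, profit = |F_mkt − F*| = |1.0451 − 1.0519| = 0.0068 per EUR (in USD)

0.0068 per EUR (in USD)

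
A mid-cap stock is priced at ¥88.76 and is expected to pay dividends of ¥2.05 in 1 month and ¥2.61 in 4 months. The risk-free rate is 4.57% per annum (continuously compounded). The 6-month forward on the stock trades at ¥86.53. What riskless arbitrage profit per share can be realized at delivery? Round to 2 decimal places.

¥0.44 per share

PV(dividends) I = 2.05·e^(−0.0457·1/12) + 2.61·e^(−0.0457·4/12) = 4.6128
Fair forward F* = (S − I)·e^(rT) = (88.76 − 4.6128)·e^0.022850 = 84.1472 × 1.023113 = 86.0921
Market ¥86.53 > fair 86.0921: forward overpriced → cash-and-carry (borrow at r, buy the stock and collect the dividends, short the forward).
Profit at T = |F_mkt − F*| = |86.53 − 86.0921| = ¥0.44 per share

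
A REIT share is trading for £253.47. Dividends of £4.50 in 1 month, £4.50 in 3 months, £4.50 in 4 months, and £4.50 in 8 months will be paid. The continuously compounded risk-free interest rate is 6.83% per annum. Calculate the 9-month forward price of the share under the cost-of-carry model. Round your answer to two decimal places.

PV(dividends) I = 4.50·e^(−0.0683·1/12) + 4.50·e^(−0.0683·3/12) + 4.50·e^(−0.0683·4/12) + 4.50·e^(−0.0683·8/12)
I = 4.4745 + 4.4238 + 4.3987 + 4.2997 = 17.5967
F = (S − I)·e^(rT) = (253.47 − 17.5967) · e^(0.0683·9/12)
= 235.8733 · e^0.051225 = 235.8733 × 1.052560 = £248.27

£248.27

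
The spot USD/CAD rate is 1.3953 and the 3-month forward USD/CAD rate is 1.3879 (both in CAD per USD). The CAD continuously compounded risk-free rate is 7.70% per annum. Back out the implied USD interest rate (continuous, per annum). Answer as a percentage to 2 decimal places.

9.83%

F = S·e^((r_CAD − r_USD)T) ⇒ r_USD = r_CAD − ln(F/S)/T
ln(1.3879/1.3953) = -0.005318; /(3/12) = -0.021272
r_USD = 0.0770 + 0.021272 = 0.098272
r_USD = 9.83%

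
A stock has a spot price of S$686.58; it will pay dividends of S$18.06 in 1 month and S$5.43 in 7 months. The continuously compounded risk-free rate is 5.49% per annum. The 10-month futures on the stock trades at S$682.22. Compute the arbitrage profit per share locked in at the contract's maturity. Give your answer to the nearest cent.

S$12.18 per share

PV(dividends) I = 18.06·e^(−0.0549·1/12) + 5.43·e^(−0.0549·7/12) = 23.2364
Fair futures F* = (S − I)·e^(rT) = (686.58 − 23.2364)·e^0.045750 = 663.3436 × 1.046813 = 694.3967
Market S$682.22 < fair 694.3967: forward underpriced → reverse cash-and-carry (short the stock, invest proceeds at r, pay the dividends, go long the forward).
Profit at T = |F_mkt − F*| = |682.22 − 694.3967| = S$12.18 per share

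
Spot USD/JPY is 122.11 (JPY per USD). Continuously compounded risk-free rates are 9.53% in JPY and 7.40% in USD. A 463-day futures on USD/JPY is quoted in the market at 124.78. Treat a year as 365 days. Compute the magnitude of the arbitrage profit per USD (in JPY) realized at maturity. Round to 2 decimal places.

0.67 per USD (in JPY)

Fair futures: F* = S·e^(carry·T), with carry = (r_JPY − r_USD) = 0.0953 − 0.0740 = 0.0213
F* = 122.11 · e^(0.0213 × 463/365) = 122.11 · e^0.027019 = 122.11 × 1.027387 = 125.4542
Market 124.78 < fair 125.4542: forward underpriced → reverse cash-and-carry (short spot, go long the forward).
At maturity, profit = |F_mkt − F*| = |124.78 − 125.4542| = 0.67 per USD (in JPY)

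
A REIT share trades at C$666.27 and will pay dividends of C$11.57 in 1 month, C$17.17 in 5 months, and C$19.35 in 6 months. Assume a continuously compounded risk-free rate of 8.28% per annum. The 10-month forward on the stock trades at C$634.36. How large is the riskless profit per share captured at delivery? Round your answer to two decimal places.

C$29.53 per share

PV(dividends) I = 11.57·e^(−0.0828·1/12) + 17.17·e^(−0.0828·5/12) + 19.35·e^(−0.0828·6/12) = 46.6434
Fair forward F* = (S − I)·e^(rT) = (666.27 − 46.6434)·e^0.069000 = 619.6266 × 1.071436 = 663.8902
Market C$634.36 < fair 663.8902: forward underpriced → reverse cash-and-carry (short the stock, invest proceeds at r, pay the dividends, go long the forward).
Profit at T = |F_mkt − F*| = |634.36 − 663.8902| = C$29.53 per share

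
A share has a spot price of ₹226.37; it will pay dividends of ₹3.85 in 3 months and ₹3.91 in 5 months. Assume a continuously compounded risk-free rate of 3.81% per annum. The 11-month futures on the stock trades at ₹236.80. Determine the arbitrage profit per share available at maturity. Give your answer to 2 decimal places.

₹10.32 per share

PV(dividends) I = 3.85·e^(−0.0381·3/12) + 3.91·e^(−0.0381·5/12) = 7.6619
Fair futures F* = (S − I)·e^(rT) = (226.37 − 7.6619)·e^0.034925 = 218.7081 × 1.035542 = 226.4814
Market ₹236.80 > fair 226.4814: forward overpriced → cash-and-carry (borrow at r, buy the stock and collect the dividends, short the forward).
Profit at T = |F_mkt − F*| = |236.80 − 226.4814| = ₹10.32 per share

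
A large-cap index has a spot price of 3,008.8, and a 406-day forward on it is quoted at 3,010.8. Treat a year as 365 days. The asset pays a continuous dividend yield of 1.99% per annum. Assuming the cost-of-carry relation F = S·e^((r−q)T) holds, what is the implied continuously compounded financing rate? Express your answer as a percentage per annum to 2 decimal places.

2.05%

From F = S·e^((r−q)T): (r − q) = ln(F/S)/T
ln(3010.8/3008.8) = ln(1.000665) = 0.000665
(r − q) = 0.000665 / (406/365) = 0.000598
r = ln(F/S)/T + q = 0.000598 + 0.0199 = 0.020498
r = 2.05%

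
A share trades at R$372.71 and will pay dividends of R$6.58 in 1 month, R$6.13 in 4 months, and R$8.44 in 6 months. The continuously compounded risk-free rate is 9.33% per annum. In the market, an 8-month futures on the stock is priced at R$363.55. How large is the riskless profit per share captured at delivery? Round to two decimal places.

R$11.23 per share

PV(dividends) I = 6.58·e^(−0.0933·1/12) + 6.13·e^(−0.0933·4/12) + 8.44·e^(−0.0933·6/12) = 20.5266
Fair futures F* = (S − I)·e^(rT) = (372.71 − 20.5266)·e^0.062200 = 352.1834 × 1.064175 = 374.7848
Market R$363.55 < fair 374.7848: forward underpriced → reverse cash-and-carry (short the stock, invest proceeds at r, pay the dividends, go long the forward).
Profit at T = |F_mkt − F*| = |363.55 − 374.7848| = R$11.23 per share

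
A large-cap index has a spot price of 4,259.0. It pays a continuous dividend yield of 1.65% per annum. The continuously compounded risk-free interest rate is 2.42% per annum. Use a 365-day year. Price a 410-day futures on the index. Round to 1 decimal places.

4,296.0

F = S·e^((r − q)T) = 4259.0 · e^((0.0242 − 0.0165) × 410/365)
= 4259.0 · e^0.008649 = 4259.0 × 1.008687
F = 4,296.0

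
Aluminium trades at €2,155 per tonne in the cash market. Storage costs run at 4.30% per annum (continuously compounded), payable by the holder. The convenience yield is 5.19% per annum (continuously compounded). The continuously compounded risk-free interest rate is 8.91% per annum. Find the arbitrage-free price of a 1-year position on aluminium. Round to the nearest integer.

Net carry = r + u − y = 0.0891 + 0.0430 − 0.0519 = 0.0802
F = S·e^((r+u−y)T) = 2155 · e^(0.0802 × 1) = 2155 · e^0.080200
= 2155 × 1.083504 = €2,335 per tonne

€2,335 per tonne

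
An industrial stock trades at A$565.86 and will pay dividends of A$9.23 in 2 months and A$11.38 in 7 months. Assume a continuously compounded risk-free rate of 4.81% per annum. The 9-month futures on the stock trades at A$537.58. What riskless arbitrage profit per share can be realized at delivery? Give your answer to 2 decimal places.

A$28.10 per share

PV(dividends) I = 9.23·e^(−0.0481·2/12) + 11.38·e^(−0.0481·7/12) = 20.2214
Fair futures F* = (S − I)·e^(rT) = (565.86 − 20.2214)·e^0.036075 = 545.6386 × 1.036734 = 565.6821
Market A$537.58 < fair 565.6821: forward underpriced → reverse cash-and-carry (short the stock, invest proceeds at r, pay the dividends, go long the forward).
Profit at T = |F_mkt − F*| = |537.58 − 565.6821| = A$28.10 per share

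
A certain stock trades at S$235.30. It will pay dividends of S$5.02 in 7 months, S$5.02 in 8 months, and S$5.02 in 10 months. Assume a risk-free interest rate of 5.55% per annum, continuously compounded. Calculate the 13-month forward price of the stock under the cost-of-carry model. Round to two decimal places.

S$234.49

PV(dividends) I = 5.02·e^(−0.0555·7/12) + 5.02·e^(−0.0555·8/12) + 5.02·e^(−0.0555·10/12)
I = 4.8601 + 4.8377 + 4.7931 = 14.4909
F = (S − I)·e^(rT) = (235.30 − 14.4909) · e^(0.0555·13/12)
= 220.8091 · e^0.060125 = 220.8091 × 1.061969 = S$234.49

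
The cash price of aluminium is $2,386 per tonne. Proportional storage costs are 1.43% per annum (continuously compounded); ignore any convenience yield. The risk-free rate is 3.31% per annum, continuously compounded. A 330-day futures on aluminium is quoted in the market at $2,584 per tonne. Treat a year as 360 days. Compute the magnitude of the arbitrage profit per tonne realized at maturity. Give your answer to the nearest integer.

Fair futures: F* = S·e^(carry·T), with carry = (r + u) = 0.0331 + 0.0143 = 0.0474
F* = 2386 · e^(0.0474 × 330/360) = 2386 · e^0.043450 = 2386 × 1.044408 = $2491.9575
Market $2584 > fair $2491.9575: forward overpriced → cash-and-carry (buy spot, short the forward).
At maturity, profit = |F_mkt − F*| = |2584 − 2491.9575| = $92 per tonne

$92 per tonne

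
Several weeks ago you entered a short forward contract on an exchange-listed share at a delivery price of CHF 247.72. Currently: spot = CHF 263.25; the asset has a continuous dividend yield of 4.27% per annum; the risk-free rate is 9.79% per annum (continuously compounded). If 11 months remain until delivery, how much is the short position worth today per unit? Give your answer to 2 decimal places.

-CHF 26.69

Current fair forward for the remaining 11 months: F = S·e^((r − q)·T), (r − q) = 0.0979 − 0.0427 = 0.0552
F = 263.25 · e^(0.0552 × 11/12) = 263.25 × 1.051902 = 276.9132
Value of long forward = (F − K)·e^(−rT) = (276.9132 − 247.72) · e^(−0.0979·11/12)
= 29.1932 × 0.914167 = 26.69
Short position value = −(long value) = -CHF 26.69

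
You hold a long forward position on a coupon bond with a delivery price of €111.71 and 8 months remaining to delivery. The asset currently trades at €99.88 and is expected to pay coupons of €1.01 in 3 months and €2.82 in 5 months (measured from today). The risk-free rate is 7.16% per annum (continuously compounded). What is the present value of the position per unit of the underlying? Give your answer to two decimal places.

-€10.35

PV(remaining coupons) I = 1.01·e^(−0.0716·3/12) + 2.82·e^(−0.0716·5/12) = 3.7292
Current forward F = (S − I)·e^(rT) = (99.88 − 3.7292)·e^(0.0716·8/12) = 96.1508 × 1.048891 = 100.8517
Value (long) = (F − K)·e^(−rT) = (100.8517 − 111.71) × 0.953388 = -10.3522
Value = -€10.35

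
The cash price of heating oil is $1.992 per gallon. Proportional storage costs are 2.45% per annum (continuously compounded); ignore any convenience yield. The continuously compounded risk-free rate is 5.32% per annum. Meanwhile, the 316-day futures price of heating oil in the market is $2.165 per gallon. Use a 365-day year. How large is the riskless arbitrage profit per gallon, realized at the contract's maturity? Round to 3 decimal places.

Fair futures: F* = S·e^(carry·T), with carry = (r + u) = 0.0532 + 0.0245 = 0.0777
F* = 1.992 · e^(0.0777 × 316/365) = 1.992 · e^0.067269 = 1.992 × 1.069583 = $2.1306
Market $2.165 > fair $2.1306: forward overpriced → cash-and-carry (buy spot, short the forward).
At maturity, profit = |F_mkt − F*| = |2.165 − 2.1306| = $0.034 per gallon

$0.034 per gallon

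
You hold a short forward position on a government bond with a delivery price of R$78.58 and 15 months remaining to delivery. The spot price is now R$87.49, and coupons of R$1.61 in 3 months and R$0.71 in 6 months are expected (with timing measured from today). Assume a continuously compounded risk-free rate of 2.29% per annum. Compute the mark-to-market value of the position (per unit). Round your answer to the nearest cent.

-R$8.82

PV(remaining coupons) I = 1.61·e^(−0.0229·3/12) + 0.71·e^(−0.0229·6/12) = 2.3027
Current forward F = (S − I)·e^(rT) = (87.49 − 2.3027)·e^(0.0229·15/12) = 85.1873 × 1.029039 = 87.6611
Value (long) = (F − K)·e^(−rT) = (87.6611 − 78.58) × 0.971781 = 8.8248
Short position value = −(long value) = -R$8.82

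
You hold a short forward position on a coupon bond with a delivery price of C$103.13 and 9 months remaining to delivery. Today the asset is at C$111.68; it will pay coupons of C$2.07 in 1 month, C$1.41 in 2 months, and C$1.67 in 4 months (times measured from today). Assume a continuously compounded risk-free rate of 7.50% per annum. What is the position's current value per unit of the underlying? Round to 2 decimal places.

PV(remaining coupons) I = 2.07·e^(−0.0750·1/12) + 1.41·e^(−0.0750·2/12) + 1.67·e^(−0.0750·4/12) = 5.0784
Current forward F = (S − I)·e^(rT) = (111.68 − 5.0784)·e^(0.0750·9/12) = 106.6016 × 1.057862 = 112.7698
Value (long) = (F − K)·e^(−rT) = (112.7698 − 103.13) × 0.945303 = 9.1125
Short position value = −(long value) = -C$9.11

-C$9.11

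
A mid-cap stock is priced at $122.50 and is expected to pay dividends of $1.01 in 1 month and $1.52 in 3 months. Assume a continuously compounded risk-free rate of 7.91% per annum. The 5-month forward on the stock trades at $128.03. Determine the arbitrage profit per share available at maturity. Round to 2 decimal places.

PV(dividends) I = 1.01·e^(−0.0791·1/12) + 1.52·e^(−0.0791·3/12) = 2.4936
Fair forward F* = (S − I)·e^(rT) = (122.50 − 2.4936)·e^0.032958 = 120.0064 × 1.033507 = 124.0275
Market $128.03 > fair 124.0275: forward overpriced → cash-and-carry (borrow at r, buy the stock and collect the dividends, short the forward).
Profit at T = |F_mkt − F*| = |128.03 − 124.0275| = $4.00 per share

$4.00 per share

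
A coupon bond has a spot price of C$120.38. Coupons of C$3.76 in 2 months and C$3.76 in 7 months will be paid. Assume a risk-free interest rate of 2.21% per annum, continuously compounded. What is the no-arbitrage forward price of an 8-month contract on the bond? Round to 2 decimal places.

C$114.60

PV(coupons) I = 3.76·e^(−0.0221·2/12) + 3.76·e^(−0.0221·7/12)
I = 3.7462 + 3.7118 = 7.4580
F = (S − I)·e^(rT) = (120.38 − 7.4580) · e^(0.0221·8/12)
= 112.9220 · e^0.014733 = 112.9220 × 1.014842 = C$114.60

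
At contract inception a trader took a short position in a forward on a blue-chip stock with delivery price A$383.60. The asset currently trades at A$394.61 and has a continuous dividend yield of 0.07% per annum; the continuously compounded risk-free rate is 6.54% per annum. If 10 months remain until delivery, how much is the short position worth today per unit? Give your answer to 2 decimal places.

Current fair forward for the remaining 10 months: F = S·e^((r − q)·T), (r − q) = 0.0654 − 0.0007 = 0.0647
F = 394.61 · e^(0.0647 × 10/12) = 394.61 × 1.055397 = 416.4702
Value of long forward = (F − K)·e^(−rT) = (416.4702 − 383.60) · e^(−0.0654·10/12)
= 32.8702 × 0.946959 = 31.13
Short position value = −(long value) = -A$31.13

-A$31.13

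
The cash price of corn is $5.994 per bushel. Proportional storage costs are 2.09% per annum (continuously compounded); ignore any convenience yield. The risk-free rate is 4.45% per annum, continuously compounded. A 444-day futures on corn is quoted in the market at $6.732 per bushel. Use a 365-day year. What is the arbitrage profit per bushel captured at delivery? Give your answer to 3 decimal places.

Fair futures: F* = S·e^(carry·T), with carry = (r + u) = 0.0445 + 0.0209 = 0.0654
F* = 5.994 · e^(0.0654 × 444/365) = 5.994 · e^0.079555 = 5.994 × 1.082805 = $6.4903
Market $6.732 > fair $6.4903: forward overpriced → cash-and-carry (buy spot, short the forward).
At maturity, profit = |F_mkt − F*| = |6.732 − 6.4903| = $0.242 per bushel

$0.242 per bushel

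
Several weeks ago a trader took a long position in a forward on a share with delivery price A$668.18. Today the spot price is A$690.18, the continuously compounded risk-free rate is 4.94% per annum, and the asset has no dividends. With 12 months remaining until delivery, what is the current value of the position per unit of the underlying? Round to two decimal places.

Current fair forward for the remaining 12 months: F = S·e^(r·T), r = 0.0494
F = 690.18 · e^(0.0494 × 12/12) = 690.18 × 1.050641 = 725.1314
Value of long forward = (F − K)·e^(−rT) = (725.1314 − 668.18) · e^(−0.0494·12/12)
= 56.9514 × 0.951800 = 54.21

A$54.21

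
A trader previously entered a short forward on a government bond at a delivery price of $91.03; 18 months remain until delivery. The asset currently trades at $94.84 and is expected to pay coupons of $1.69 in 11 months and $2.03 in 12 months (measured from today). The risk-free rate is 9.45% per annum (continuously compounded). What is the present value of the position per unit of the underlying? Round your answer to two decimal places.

-$12.44

PV(remaining coupons) I = 1.69·e^(−0.0945·11/12) + 2.03·e^(−0.0945·12/12) = 3.3967
Current forward F = (S − I)·e^(rT) = (94.84 − 3.3967)·e^(0.0945·18/12) = 91.4433 × 1.152289 = 105.3691
Value (long) = (F − K)·e^(−rT) = (105.3691 − 91.03) × 0.867838 = 12.4440
Short position value = −(long value) = -$12.44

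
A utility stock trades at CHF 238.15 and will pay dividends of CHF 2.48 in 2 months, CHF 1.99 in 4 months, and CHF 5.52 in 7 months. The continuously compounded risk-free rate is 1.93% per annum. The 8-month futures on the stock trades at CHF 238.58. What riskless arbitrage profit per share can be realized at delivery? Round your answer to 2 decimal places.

CHF 7.38 per share

PV(dividends) I = 2.48·e^(−0.0193·2/12) + 1.99·e^(−0.0193·4/12) + 5.52·e^(−0.0193·7/12) = 9.9075
Fair futures F* = (S − I)·e^(rT) = (238.15 − 9.9075)·e^0.012867 = 228.2425 × 1.012950 = 231.1982
Market CHF 238.58 > fair 231.1982: forward overpriced → cash-and-carry (borrow at r, buy the stock and collect the dividends, short the forward).
Profit at T = |F_mkt − F*| = |238.58 − 231.1982| = CHF 7.38 per share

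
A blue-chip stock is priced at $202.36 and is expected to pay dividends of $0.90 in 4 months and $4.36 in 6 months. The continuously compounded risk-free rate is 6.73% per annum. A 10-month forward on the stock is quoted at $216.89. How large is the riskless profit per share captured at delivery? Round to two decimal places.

$8.25 per share

PV(dividends) I = 0.90·e^(−0.0673·4/12) + 4.36·e^(−0.0673·6/12) = 5.0958
Fair forward F* = (S − I)·e^(rT) = (202.36 − 5.0958)·e^0.056083 = 197.2642 × 1.057685 = 208.6434
Market $216.89 > fair 208.6434: forward overpriced → cash-and-carry (borrow at r, buy the stock and collect the dividends, short the forward).
Profit at T = |F_mkt − F*| = |216.89 − 208.6434| = $8.25 per share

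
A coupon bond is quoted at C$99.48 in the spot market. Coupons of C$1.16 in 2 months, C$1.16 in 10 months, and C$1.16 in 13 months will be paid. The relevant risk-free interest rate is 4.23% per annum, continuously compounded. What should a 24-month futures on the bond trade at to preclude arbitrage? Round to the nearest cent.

C$104.58

PV(coupons) I = 1.16·e^(−0.0423·2/12) + 1.16·e^(−0.0423·10/12) + 1.16·e^(−0.0423·13/12)
I = 1.1519 + 1.1198 + 1.1080 = 3.3797
F = (S − I)·e^(rT) = (99.48 − 3.3797) · e^(0.0423·24/12)
= 96.1003 · e^0.084600 = 96.1003 × 1.088282 = C$104.58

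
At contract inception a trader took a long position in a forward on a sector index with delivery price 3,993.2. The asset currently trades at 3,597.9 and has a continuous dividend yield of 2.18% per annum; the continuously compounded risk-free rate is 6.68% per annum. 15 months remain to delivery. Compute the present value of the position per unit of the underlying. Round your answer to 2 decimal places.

Current fair forward for the remaining 15 months: F = S·e^((r − q)·T), (r − q) = 0.0668 − 0.0218 = 0.0450
F = 3597.9 · e^(0.0450 × 15/12) = 3597.9 × 1.05786212 = 3806.0821
Value of long forward = (F − K)·e^(−rT) = (3806.0821 − 3993.2) · e^(−0.0668·15/12)
= -187.1179 × 0.91989109 = -172.13

-172.13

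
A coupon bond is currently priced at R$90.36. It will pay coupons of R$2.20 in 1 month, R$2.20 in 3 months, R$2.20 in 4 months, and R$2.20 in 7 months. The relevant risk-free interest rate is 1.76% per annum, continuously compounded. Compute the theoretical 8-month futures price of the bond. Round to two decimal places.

R$82.57

PV(coupons) I = 2.20·e^(−0.0176·1/12) + 2.20·e^(−0.0176·3/12) + 2.20·e^(−0.0176·4/12) + 2.20·e^(−0.0176·7/12)
I = 2.1968 + 2.1903 + 2.1871 + 2.1775 = 8.7517
F = (S − I)·e^(rT) = (90.36 − 8.7517) · e^(0.0176·8/12)
= 81.6083 · e^0.011733 = 81.6083 × 1.011802 = R$82.57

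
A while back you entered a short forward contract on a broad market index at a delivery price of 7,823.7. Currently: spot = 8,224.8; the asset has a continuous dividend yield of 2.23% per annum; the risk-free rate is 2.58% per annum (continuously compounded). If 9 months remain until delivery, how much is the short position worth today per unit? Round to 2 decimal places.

-414.62

Current fair forward for the remaining 9 months: F = S·e^((r − q)·T), (r − q) = 0.0258 − 0.0223 = 0.0035
F = 8224.8 · e^(0.0035 × 9/12) = 8224.8 × 1.00262845 = 8246.4185
Value of long forward = (F − K)·e^(−rT) = (8246.4185 − 7823.7) · e^(−0.0258·9/12)
= 422.7185 × 0.98083601 = 414.62
Short position value = −(long value) = -414.62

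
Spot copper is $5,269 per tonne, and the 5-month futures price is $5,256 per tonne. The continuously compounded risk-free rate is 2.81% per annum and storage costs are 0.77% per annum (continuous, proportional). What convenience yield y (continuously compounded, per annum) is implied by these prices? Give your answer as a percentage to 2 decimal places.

4.17%

F = S·e^((r+u−y)T) ⇒ (r+u−y) = ln(F/S)/T
ln(5256/5269) = -0.002470; /T ⇒ -0.005928
y = r + u − ln(F/S)/T = 0.0281 + 0.0077 + 0.005928 = 0.041728
y = 4.17%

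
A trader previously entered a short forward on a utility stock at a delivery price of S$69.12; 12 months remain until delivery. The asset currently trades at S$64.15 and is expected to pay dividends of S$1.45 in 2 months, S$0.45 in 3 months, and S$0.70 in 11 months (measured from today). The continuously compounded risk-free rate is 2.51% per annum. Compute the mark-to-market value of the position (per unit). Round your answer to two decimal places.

PV(remaining dividends) I = 1.45·e^(−0.0251·2/12) + 0.45·e^(−0.0251·3/12) + 0.70·e^(−0.0251·11/12) = 2.5752
Current forward F = (S − I)·e^(rT) = (64.15 − 2.5752)·e^(0.0251·12/12) = 61.5748 × 1.025418 = 63.1399
Value (long) = (F − K)·e^(−rT) = (63.1399 − 69.12) × 0.975212 = -5.8319
Short position value = −(long value) = S$5.83

S$5.83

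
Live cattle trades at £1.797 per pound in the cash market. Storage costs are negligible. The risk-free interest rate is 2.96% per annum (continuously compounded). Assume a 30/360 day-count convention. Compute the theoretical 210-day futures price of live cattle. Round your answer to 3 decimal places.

F = S·e^(rT) = 1.797 · e^(0.0296 × 210/360) = 1.797 · e^0.017267
= 1.797 × 1.017417 = £1.828 per pound

£1.828 per pound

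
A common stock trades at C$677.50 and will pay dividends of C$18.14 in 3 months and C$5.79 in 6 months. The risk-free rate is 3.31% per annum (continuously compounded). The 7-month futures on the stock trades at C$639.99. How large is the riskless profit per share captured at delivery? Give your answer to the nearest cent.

PV(dividends) I = 18.14·e^(−0.0331·3/12) + 5.79·e^(−0.0331·6/12) = 23.6855
Fair futures F* = (S − I)·e^(rT) = (677.50 − 23.6855)·e^0.019308 = 653.8145 × 1.019496 = 666.5613
Market C$639.99 < fair 666.5613: forward underpriced → reverse cash-and-carry (short the stock, invest proceeds at r, pay the dividends, go long the forward).
Profit at T = |F_mkt − F*| = |639.99 − 666.5613| = C$26.57 per share

C$26.57 per share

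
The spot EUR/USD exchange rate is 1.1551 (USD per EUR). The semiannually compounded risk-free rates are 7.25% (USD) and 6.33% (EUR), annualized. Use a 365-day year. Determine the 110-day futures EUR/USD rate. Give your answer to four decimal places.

By covered interest parity, F = S · (1+r_USD/2)^(2T) / (1+r_EUR/2)^(2T)
= 1.1551 × 1.021695 / 1.018959 = 1.1551 × 1.002685
F = 1.1582 USD per EUR

1.1582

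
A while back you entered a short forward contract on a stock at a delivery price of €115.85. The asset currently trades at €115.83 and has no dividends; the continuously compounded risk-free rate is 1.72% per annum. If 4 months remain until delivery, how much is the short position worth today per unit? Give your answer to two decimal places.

Current fair forward for the remaining 4 months: F = S·e^(r·T), r = 0.0172
F = 115.83 · e^(0.0172 × 4/12) = 115.83 × 1.005750 = 116.4960
Value of long forward = (F − K)·e^(−rT) = (116.4960 − 115.85) · e^(−0.0172·4/12)
= 0.6460 × 0.994283 = 0.64
Short position value = −(long value) = -€0.64

-€0.64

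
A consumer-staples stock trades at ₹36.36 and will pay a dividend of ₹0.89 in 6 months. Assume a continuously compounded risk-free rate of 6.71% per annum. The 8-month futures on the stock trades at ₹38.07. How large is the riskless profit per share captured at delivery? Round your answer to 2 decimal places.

₹0.95 per share

PV(dividends) I = 0.89·e^(−0.0671·6/12) = 0.8606
Fair futures F* = (S − I)·e^(rT) = (36.36 − 0.8606)·e^0.044733 = 35.4994 × 1.045749 = 37.1235
Market ₹38.07 > fair 37.1235: forward overpriced → cash-and-carry (borrow at r, buy the stock and collect the dividends, short the forward).
Profit at T = |F_mkt − F*| = |38.07 − 37.1235| = ₹0.95 per share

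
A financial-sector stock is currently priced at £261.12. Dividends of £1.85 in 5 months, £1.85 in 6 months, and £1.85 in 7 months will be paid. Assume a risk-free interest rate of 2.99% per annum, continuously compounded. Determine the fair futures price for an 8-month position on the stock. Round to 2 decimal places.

PV(dividends) I = 1.85·e^(−0.0299·5/12) + 1.85·e^(−0.0299·6/12) + 1.85·e^(−0.0299·7/12)
I = 1.8271 + 1.8225 + 1.8180 = 5.4676
F = (S − I)·e^(rT) = (261.12 − 5.4676) · e^(0.0299·8/12)
= 255.6524 · e^0.019933 = 255.6524 × 1.020133 = £260.80

£260.80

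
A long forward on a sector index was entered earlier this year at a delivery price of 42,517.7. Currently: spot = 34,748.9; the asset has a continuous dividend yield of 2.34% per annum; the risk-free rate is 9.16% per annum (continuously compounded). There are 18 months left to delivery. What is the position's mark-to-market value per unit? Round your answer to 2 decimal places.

Current fair forward for the remaining 18 months: F = S·e^((r − q)·T), (r − q) = 0.0916 − 0.0234 = 0.0682
F = 34748.9 · e^(0.0682 × 18/12) = 34748.9 × 1.10771574 = 38491.9035
Value of long forward = (F − K)·e^(−rT) = (38491.9035 − 42517.7) · e^(−0.0916·18/12)
= -4025.7965 × 0.87162151 = -3508.97

-3508.97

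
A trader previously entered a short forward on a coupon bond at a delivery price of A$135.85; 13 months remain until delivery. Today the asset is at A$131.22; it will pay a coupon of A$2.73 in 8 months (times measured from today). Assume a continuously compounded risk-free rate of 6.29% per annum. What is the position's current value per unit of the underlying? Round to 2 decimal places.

PV(remaining coupons) I = 2.73·e^(−0.0629·8/12) = 2.6179
Current forward F = (S − I)·e^(rT) = (131.22 − 2.6179)·e^(0.0629·13/12) = 128.6021 × 1.070517 = 137.6707
Value (long) = (F − K)·e^(−rT) = (137.6707 − 135.85) × 0.934128 = 1.7008
Short position value = −(long value) = -A$1.70

-A$1.70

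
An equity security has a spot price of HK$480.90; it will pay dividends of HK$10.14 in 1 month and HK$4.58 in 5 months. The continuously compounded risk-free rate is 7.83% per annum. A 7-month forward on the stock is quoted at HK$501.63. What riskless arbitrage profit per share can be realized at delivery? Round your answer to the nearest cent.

HK$13.44 per share

PV(dividends) I = 10.14·e^(−0.0783·1/12) + 4.58·e^(−0.0783·5/12) = 14.5070
Fair forward F* = (S − I)·e^(rT) = (480.90 − 14.5070)·e^0.045675 = 466.3930 × 1.046734 = 488.1894
Market HK$501.63 > fair 488.1894: forward overpriced → cash-and-carry (borrow at r, buy the stock and collect the dividends, short the forward).
Profit at T = |F_mkt − F*| = |501.63 − 488.1894| = HK$13.44 per share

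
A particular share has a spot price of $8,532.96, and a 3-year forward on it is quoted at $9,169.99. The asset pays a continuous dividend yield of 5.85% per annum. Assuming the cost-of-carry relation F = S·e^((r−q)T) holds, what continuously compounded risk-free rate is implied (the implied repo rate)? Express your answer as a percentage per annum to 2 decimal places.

8.25%

From F = S·e^((r−q)T): (r − q) = ln(F/S)/T
ln(9169.99/8532.96) = ln(1.074655) = 0.072000
(r − q) = 0.072000 / (3) = 0.024000
r = ln(F/S)/T + q = 0.024000 + 0.0585 = 0.082500
r = 8.25%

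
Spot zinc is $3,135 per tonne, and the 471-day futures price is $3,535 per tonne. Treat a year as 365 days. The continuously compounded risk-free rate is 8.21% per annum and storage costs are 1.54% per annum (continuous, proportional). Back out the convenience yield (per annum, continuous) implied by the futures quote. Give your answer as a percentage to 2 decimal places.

0.44%

F = S·e^((r+u−y)T) ⇒ (r+u−y) = ln(F/S)/T
ln(3535/3135) = 0.120084; /T ⇒ 0.093059
y = r + u − ln(F/S)/T = 0.0821 + 0.0154 − 0.093059 = 0.004441
y = 0.44%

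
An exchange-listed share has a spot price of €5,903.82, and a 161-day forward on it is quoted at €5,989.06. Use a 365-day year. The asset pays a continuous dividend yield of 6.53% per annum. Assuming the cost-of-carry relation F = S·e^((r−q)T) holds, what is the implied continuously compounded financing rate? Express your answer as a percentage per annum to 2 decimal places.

9.78%

From F = S·e^((r−q)T): (r − q) = ln(F/S)/T
ln(5989.06/5903.82) = ln(1.014438) = 0.014335
(r − q) = 0.014335 / (161/365) = 0.032499
r = ln(F/S)/T + q = 0.032499 + 0.0653 = 0.097799
r = 9.78%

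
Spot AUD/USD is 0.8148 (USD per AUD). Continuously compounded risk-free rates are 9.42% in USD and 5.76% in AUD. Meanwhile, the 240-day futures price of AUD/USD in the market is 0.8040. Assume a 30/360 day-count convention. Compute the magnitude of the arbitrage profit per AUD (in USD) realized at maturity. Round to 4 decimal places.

Fair futures: F* = S·e^(carry·T), with carry = (r_USD − r_AUD) = 0.0942 − 0.0576 = 0.0366
F* = 0.8148 · e^(0.0366 × 240/360) = 0.8148 · e^0.024400 = 0.8148 × 1.024700 = 0.8349
Market 0.8040 < fair 0.8349: forward underpriced → reverse cash-and-carry (short spot, go long the forward).
At maturity, profit = |F_mkt − F*| = |0.8040 − 0.8349| = 0.0309 per AUD (in USD)

0.0309 per AUD (in USD)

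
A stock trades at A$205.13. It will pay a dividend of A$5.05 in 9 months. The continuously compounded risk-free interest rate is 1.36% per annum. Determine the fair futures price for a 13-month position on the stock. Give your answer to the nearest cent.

PV(dividends) I = 5.05·e^(−0.0136·9/12)
I = 4.9988
F = (S − I)·e^(rT) = (205.13 − 4.9988) · e^(0.0136·13/12)
= 200.1312 · e^0.014733 = 200.1312 × 1.014842 = A$203.10

A$203.10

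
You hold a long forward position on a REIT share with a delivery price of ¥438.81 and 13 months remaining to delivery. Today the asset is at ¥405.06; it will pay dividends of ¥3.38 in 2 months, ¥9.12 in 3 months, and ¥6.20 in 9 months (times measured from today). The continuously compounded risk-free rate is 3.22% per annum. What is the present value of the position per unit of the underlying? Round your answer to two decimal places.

-¥37.17

PV(remaining dividends) I = 3.38·e^(−0.0322·2/12) + 9.12·e^(−0.0322·3/12) + 6.20·e^(−0.0322·9/12) = 18.4609
Current forward F = (S − I)·e^(rT) = (405.06 − 18.4609)·e^(0.0322·13/12) = 386.5991 × 1.035499 = 400.3230
Value (long) = (F − K)·e^(−rT) = (400.3230 − 438.81) × 0.965718 = -37.1676
Value = -¥37.17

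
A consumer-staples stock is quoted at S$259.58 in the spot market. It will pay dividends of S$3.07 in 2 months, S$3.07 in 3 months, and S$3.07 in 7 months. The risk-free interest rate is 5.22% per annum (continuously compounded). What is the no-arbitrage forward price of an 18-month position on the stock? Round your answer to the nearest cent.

S$270.93

PV(dividends) I = 3.07·e^(−0.0522·2/12) + 3.07·e^(−0.0522·3/12) + 3.07·e^(−0.0522·7/12)
I = 3.0434 + 3.0302 + 2.9779 = 9.0515
F = (S − I)·e^(rT) = (259.58 − 9.0515) · e^(0.0522·18/12)
= 250.5285 · e^0.078300 = 250.5285 × 1.081447 = S$270.93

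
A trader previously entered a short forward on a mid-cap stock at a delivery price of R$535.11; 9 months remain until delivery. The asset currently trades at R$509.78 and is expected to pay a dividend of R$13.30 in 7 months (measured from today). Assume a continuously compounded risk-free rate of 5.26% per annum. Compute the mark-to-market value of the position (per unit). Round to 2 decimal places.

R$17.53

PV(remaining dividends) I = 13.30·e^(−0.0526·7/12) = 12.8981
Current forward F = (S − I)·e^(rT) = (509.78 − 12.8981)·e^(0.0526·9/12) = 496.8819 × 1.040238 = 516.8754
Value (long) = (F − K)·e^(−rT) = (516.8754 − 535.11) × 0.961318 = -17.5292
Short position value = −(long value) = R$17.53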